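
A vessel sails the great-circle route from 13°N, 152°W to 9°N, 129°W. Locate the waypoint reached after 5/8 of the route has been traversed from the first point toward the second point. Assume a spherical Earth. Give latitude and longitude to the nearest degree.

The haversine formula gives a central angle δ ≈ 0.400 rad (22.9°) between the endpoints.
Interpolate at f = 5/8 with slerp weights a = sin((1−f)δ)/sin δ ≈ 0.384, b = sin(fδ)/sin δ ≈ 0.635.
p = a·p₁ + b·p₂ ≈ (-0.725, -0.663, 0.186); φ = arcsin(p_z) ≈ 10.70°, λ = atan2(p_y, p_x) ≈ -137.55°.

≈ 11°N, 138°W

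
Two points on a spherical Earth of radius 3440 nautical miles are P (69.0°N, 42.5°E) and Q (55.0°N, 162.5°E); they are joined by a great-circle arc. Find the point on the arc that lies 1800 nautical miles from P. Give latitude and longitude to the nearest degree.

Write both endpoints as unit vectors p₁, p₂ with components (cos φ cos λ, cos φ sin λ, sin φ).
The central angle between the endpoints is δ = arccos(p₁·p₂) ≈ 0.847 rad (48.5°). The total great-circle distance is δ·R ≈ 0.847 × 3440 ≈ 2915 nmi, so the target fraction is f = 1800/2915 ≈ 0.618.
Interpolate at f ≈ 0.618 with slerp weights a = sin((1−f)δ)/sin δ ≈ 0.425, b = sin(fδ)/sin δ ≈ 0.667.
p = a·p₁ + b·p₂ ≈ (-0.252, 0.218, 0.943); φ = arcsin(p_z) ≈ 70.52°, λ = atan2(p_y, p_x) ≈ 139.21°.

≈ (71°N, 139°E)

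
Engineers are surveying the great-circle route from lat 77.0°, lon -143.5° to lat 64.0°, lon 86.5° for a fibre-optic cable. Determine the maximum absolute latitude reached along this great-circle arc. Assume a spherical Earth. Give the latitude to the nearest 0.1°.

The great circle lies in the plane with unit normal n̂ = (p₁ × p₂)/|p₁ × p₂|.
Here n̂_z ≈ -0.130; the vertex latitude is φ_max = arccos|n̂_z| ≈ 82.6°.
Check via Clairaut: cos φ_max = |cos φ₁| · sin C = cos(77.0°)·sin(35.2°) ≈ 0.130, again giving ≈ 82.6°.

≈ 82.6°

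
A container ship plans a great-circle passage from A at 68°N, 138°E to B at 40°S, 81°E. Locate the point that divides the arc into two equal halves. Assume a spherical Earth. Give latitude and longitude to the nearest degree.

Convert each endpoint to a unit vector on the sphere (x = cos φ cos λ, y = cos φ sin λ, z = sin φ).
The central angle between the endpoints is δ = arccos(p₁·p₂) ≈ 2.026 rad (116.1°).
Interpolate at f = 1/2 with slerp weights a = sin((1−f)δ)/sin δ ≈ 0.945, b = sin(fδ)/sin δ ≈ 0.945.
p = a·p₁ + b·p₂ ≈ (-0.150, 0.952, 0.269); φ = arcsin(p_z) ≈ 15.58°, λ = atan2(p_y, p_x) ≈ 98.95°.

≈ 16°N, 99°E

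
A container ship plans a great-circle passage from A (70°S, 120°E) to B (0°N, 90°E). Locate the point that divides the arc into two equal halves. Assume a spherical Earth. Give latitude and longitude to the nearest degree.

≈ (36°S, 98°E)

From cos δ = sin φ₁ sin φ₂ + cos φ₁ cos φ₂ cos Δλ, the central angle is δ ≈ 1.270 rad (72.8°).
Interpolate at f = 1/2 with slerp weights a = sin((1−f)δ)/sin δ ≈ 0.621, b = sin(fδ)/sin δ ≈ 0.621.
p = a·p₁ + b·p₂ ≈ (-0.106, 0.805, -0.584); φ = arcsin(p_z) ≈ -35.71°, λ = atan2(p_y, p_x) ≈ 97.52°.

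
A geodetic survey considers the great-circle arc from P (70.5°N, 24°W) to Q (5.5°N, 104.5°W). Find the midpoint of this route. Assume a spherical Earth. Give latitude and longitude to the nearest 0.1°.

Convert each endpoint to a unit vector on the sphere (x = cos φ cos λ, y = cos φ sin λ, z = sin φ).
The central angle between the endpoints is δ = arccos(p₁·p₂) ≈ 1.425 rad (81.7°).
Interpolate at f = 1/2 with slerp weights a = sin((1−f)δ)/sin δ ≈ 0.661, b = sin(fδ)/sin δ ≈ 0.661.
p = a·p₁ + b·p₂ ≈ (0.037, -0.726, 0.686); φ = arcsin(p_z) ≈ 43.33°, λ = atan2(p_y, p_x) ≈ -87.10°.

≈ (43.3°N, 87.1°W)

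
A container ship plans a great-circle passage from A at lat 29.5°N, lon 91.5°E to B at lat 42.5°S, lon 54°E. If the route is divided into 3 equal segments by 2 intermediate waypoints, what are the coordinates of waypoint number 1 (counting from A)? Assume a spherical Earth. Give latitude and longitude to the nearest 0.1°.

From cos δ = sin φ₁ sin φ₂ + cos φ₁ cos φ₂ cos Δλ, the central angle is δ ≈ 1.393 rad (79.8°).
Interpolate at f = 1/3 with slerp weights a = sin((1−f)δ)/sin δ ≈ 0.814, b = sin(fδ)/sin δ ≈ 0.455.
p = a·p₁ + b·p₂ ≈ (0.179, 0.979, 0.093); φ = arcsin(p_z) ≈ 5.35°, λ = atan2(p_y, p_x) ≈ 79.66°.

≈ lat 5.4°N, lon 79.7°E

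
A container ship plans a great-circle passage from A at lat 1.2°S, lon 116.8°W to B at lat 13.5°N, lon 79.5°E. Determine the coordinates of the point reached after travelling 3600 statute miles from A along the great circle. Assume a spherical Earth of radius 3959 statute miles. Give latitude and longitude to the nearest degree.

Convert each endpoint to a unit vector on the sphere (x = cos φ cos λ, y = cos φ sin λ, z = sin φ).
The central angle between the endpoints is δ = arccos(p₁·p₂) ≈ 2.788 rad (159.7°). The total great-circle distance is δ·R ≈ 2.788 × 3959 ≈ 11036 mi, so the target fraction is f = 3600/11036 ≈ 0.326.
Interpolate at f ≈ 0.326 with slerp weights a = sin((1−f)δ)/sin δ ≈ 2.749, b = sin(fδ)/sin δ ≈ 2.276.
p = a·p₁ + b·p₂ ≈ (-0.836, -0.277, 0.474); φ = arcsin(p_z) ≈ 28.28°, λ = atan2(p_y, p_x) ≈ -161.65°.

≈ lat 28°N, lon 162°W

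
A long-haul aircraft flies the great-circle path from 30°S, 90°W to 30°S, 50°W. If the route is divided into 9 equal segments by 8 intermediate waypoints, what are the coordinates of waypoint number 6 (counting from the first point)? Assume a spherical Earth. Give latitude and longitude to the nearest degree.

Convert each endpoint to a unit vector on the sphere (x = cos φ cos λ, y = cos φ sin λ, z = sin φ).
The central angle between the endpoints is δ = arccos(p₁·p₂) ≈ 0.601 rad (34.5°).
Interpolate at f = 6/9 with slerp weights a = sin((1−f)δ)/sin δ ≈ 0.352, b = sin(fδ)/sin δ ≈ 0.690.
p = a·p₁ + b·p₂ ≈ (0.384, -0.762, -0.521); φ = arcsin(p_z) ≈ -31.39°, λ = atan2(p_y, p_x) ≈ -63.27°.

≈ 31°S, 63°W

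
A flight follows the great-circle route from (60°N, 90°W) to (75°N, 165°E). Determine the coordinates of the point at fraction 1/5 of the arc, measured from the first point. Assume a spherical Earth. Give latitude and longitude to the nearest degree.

Convert each endpoint to a unit vector on the sphere (x = cos φ cos λ, y = cos φ sin λ, z = sin φ).
The central angle between the endpoints is δ = arccos(p₁·p₂) ≈ 0.638 rad (36.6°).
Interpolate at f = 1/5 with slerp weights a = sin((1−f)δ)/sin δ ≈ 0.820, b = sin(fδ)/sin δ ≈ 0.214.
p = a·p₁ + b·p₂ ≈ (-0.053, -0.396, 0.917); φ = arcsin(p_z) ≈ 66.46°, λ = atan2(p_y, p_x) ≈ -97.69°.

≈ (66°N, 98°W)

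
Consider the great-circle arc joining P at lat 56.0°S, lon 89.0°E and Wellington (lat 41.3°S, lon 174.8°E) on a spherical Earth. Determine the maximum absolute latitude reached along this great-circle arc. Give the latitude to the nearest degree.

≈ 59°S

The great circle lies in the plane with unit normal n̂ = (p₁ × p₂)/|p₁ × p₂|.
Here n̂_z ≈ +0.513; the vertex latitude is φ_max = arccos|n̂_z| ≈ 59.1°.
Check via Clairaut: cos φ_max = |cos φ₁| · sin C = cos(56.0°)·sin(113.4°) ≈ 0.513, again giving ≈ 59.1°.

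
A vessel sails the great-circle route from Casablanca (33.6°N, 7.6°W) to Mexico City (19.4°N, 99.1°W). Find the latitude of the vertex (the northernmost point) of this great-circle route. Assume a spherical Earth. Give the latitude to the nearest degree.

The great circle lies in the plane with unit normal n̂ = (p₁ × p₂)/|p₁ × p₂|.
Here n̂_z ≈ -0.796; the vertex latitude is φ_max = arccos|n̂_z| ≈ 37.2°.
Check via Clairaut: cos φ_max = |cos φ₁| · sin C = cos(33.6°)·sin(72.9°) ≈ 0.796, again giving ≈ 37.2°.

≈ 37°N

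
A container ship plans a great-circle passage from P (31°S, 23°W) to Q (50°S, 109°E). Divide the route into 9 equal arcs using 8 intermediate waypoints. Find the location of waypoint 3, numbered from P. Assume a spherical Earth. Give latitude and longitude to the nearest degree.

Write both endpoints as unit vectors p₁, p₂ with components (cos φ cos λ, cos φ sin λ, sin φ).
The central angle between the endpoints is δ = arccos(p₁·p₂) ≈ 1.545 rad (88.5°).
Interpolate at f = 3/9 with slerp weights a = sin((1−f)δ)/sin δ ≈ 0.858, b = sin(fδ)/sin δ ≈ 0.493.
p = a·p₁ + b·p₂ ≈ (0.574, 0.012, -0.819); φ = arcsin(p_z) ≈ -54.99°, λ = atan2(p_y, p_x) ≈ 1.22°.

≈ (55°S, 1°E)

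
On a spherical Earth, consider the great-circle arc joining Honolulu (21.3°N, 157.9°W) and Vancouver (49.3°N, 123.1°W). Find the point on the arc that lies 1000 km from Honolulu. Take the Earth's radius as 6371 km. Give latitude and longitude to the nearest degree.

≈ 28°N, 152°W

Write both endpoints as unit vectors p₁, p₂ with components (cos φ cos λ, cos φ sin λ, sin φ).
The central angle between the endpoints is δ = arccos(p₁·p₂) ≈ 0.685 rad (39.3°). The total great-circle distance is δ·R ≈ 0.685 × 6371 ≈ 4365 km, so the target fraction is f = 1000/4365 ≈ 0.229.
Interpolate at f ≈ 0.229 with slerp weights a = sin((1−f)δ)/sin δ ≈ 0.796, b = sin(fδ)/sin δ ≈ 0.247.
p = a·p₁ + b·p₂ ≈ (-0.775, -0.414, 0.477); φ = arcsin(p_z) ≈ 28.46°, λ = atan2(p_y, p_x) ≈ -151.90°.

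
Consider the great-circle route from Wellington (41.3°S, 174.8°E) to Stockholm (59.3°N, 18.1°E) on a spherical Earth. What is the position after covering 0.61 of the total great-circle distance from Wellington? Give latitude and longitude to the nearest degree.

≈ (45°N, 128°E)

From cos δ = sin φ₁ sin φ₂ + cos φ₁ cos φ₂ cos Δλ, the central angle is δ ≈ 2.738 rad (156.9°).
Interpolate at f = 0.61 with slerp weights a = sin((1−f)δ)/sin δ ≈ 2.233, b = sin(fδ)/sin δ ≈ 2.536.
p = a·p₁ + b·p₂ ≈ (-0.440, 0.554, 0.707); φ = arcsin(p_z) ≈ 44.96°, λ = atan2(p_y, p_x) ≈ 128.45°.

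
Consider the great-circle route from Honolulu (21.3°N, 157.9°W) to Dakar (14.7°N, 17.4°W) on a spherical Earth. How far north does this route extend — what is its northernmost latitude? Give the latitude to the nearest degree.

≈ 44°N

The great circle lies in the plane with unit normal n̂ = (p₁ × p₂)/|p₁ × p₂|.
Here n̂_z ≈ +0.719; the vertex latitude is φ_max = arccos|n̂_z| ≈ 44.1°.
Check via Clairaut: cos φ_max = |cos φ₁| · sin C = cos(21.3°)·sin(50.5°) ≈ 0.719, again giving ≈ 44.1°.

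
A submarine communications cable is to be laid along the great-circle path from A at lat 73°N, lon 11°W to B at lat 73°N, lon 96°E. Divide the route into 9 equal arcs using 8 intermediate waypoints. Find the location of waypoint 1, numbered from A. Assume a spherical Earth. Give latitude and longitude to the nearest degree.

≈ lat 75°N, lon 4°W

Convert each endpoint to a unit vector on the sphere (x = cos φ cos λ, y = cos φ sin λ, z = sin φ).
The central angle between the endpoints is δ = arccos(p₁·p₂) ≈ 0.474 rad (27.2°).
Interpolate at f = 1/9 with slerp weights a = sin((1−f)δ)/sin δ ≈ 0.896, b = sin(fδ)/sin δ ≈ 0.115.
p = a·p₁ + b·p₂ ≈ (0.254, -0.016, 0.967); φ = arcsin(p_z) ≈ 75.28°, λ = atan2(p_y, p_x) ≈ -3.71°.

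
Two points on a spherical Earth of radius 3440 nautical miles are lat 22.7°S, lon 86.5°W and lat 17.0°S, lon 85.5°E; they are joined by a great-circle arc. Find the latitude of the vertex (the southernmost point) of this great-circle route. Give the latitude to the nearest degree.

The great circle lies in the plane with unit normal n̂ = (p₁ × p₂)/|p₁ × p₂|.
Here n̂_z ≈ +0.189; the vertex latitude is φ_max = arccos|n̂_z| ≈ 79.1°.

≈ 79°S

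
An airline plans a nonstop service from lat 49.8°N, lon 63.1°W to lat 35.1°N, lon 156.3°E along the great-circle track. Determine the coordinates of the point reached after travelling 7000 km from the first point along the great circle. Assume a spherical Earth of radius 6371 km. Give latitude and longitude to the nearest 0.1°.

≈ lat 57.0°N, lon 175.0°E

Convert each endpoint to a unit vector on the sphere (x = cos φ cos λ, y = cos φ sin λ, z = sin φ).
The central angle between the endpoints is δ = arccos(p₁·p₂) ≈ 1.540 rad (88.2°). The total great-circle distance is δ·R ≈ 1.540 × 6371 ≈ 9809 km, so the target fraction is f = 7000/9809 ≈ 0.714.
Interpolate at f ≈ 0.714 with slerp weights a = sin((1−f)δ)/sin δ ≈ 0.427, b = sin(fδ)/sin δ ≈ 0.891.
p = a·p₁ + b·p₂ ≈ (-0.543, 0.047, 0.839); φ = arcsin(p_z) ≈ 56.98°, λ = atan2(p_y, p_x) ≈ 175.03°.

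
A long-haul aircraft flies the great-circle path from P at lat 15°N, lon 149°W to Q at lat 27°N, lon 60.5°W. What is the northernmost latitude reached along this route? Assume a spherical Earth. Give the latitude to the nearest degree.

The great circle lies in the plane with unit normal n̂ = (p₁ × p₂)/|p₁ × p₂|.
Here n̂_z ≈ +0.869; the vertex latitude is φ_max = arccos|n̂_z| ≈ 29.7°.
Check via Clairaut: cos φ_max = |cos φ₁| · sin C = cos(15.0°)·sin(64.1°) ≈ 0.869, again giving ≈ 29.7°.

≈ 30°N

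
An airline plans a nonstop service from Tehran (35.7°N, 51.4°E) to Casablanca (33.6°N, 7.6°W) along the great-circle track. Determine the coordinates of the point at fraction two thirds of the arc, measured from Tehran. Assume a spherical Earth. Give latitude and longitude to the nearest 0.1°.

≈ (37.6°N, 11.4°E)

Write both endpoints as unit vectors p₁, p₂ with components (cos φ cos λ, cos φ sin λ, sin φ).
The central angle between the endpoints is δ = arccos(p₁·p₂) ≈ 0.835 rad (47.8°).
Interpolate at f = 2/3 with slerp weights a = sin((1−f)δ)/sin δ ≈ 0.371, b = sin(fδ)/sin δ ≈ 0.713.
p = a·p₁ + b·p₂ ≈ (0.776, 0.157, 0.611); φ = arcsin(p_z) ≈ 37.64°, λ = atan2(p_y, p_x) ≈ 11.41°.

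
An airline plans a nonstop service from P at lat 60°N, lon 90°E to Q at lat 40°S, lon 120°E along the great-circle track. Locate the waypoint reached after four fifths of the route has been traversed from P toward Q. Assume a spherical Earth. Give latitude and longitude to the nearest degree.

≈ lat 20°S, lon 114°E

Write both endpoints as unit vectors p₁, p₂ with components (cos φ cos λ, cos φ sin λ, sin φ).
The central angle between the endpoints is δ = arccos(p₁·p₂) ≈ 1.798 rad (103.0°).
Interpolate at f = 4/5 with slerp weights a = sin((1−f)δ)/sin δ ≈ 0.361, b = sin(fδ)/sin δ ≈ 1.017.
p = a·p₁ + b·p₂ ≈ (-0.390, 0.855, -0.341); φ = arcsin(p_z) ≈ -19.95°, λ = atan2(p_y, p_x) ≈ 114.49°.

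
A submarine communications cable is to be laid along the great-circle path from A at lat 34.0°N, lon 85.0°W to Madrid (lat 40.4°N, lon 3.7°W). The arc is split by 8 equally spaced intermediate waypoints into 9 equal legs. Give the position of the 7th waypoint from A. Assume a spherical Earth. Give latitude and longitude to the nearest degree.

Write both endpoints as unit vectors p₁, p₂ with components (cos φ cos λ, cos φ sin λ, sin φ).
The central angle between the endpoints is δ = arccos(p₁·p₂) ≈ 1.095 rad (62.7°).
Interpolate at f = 7/9 with slerp weights a = sin((1−f)δ)/sin δ ≈ 0.271, b = sin(fδ)/sin δ ≈ 0.846.
p = a·p₁ + b·p₂ ≈ (0.663, -0.265, 0.700); φ = arcsin(p_z) ≈ 44.44°, λ = atan2(p_y, p_x) ≈ -21.83°.

≈ lat 44°N, lon 22°W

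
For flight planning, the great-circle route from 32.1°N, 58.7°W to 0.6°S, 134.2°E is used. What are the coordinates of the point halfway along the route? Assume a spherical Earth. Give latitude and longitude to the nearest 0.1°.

≈ 63.7°N, 178.4°W

Write both endpoints as unit vectors p₁, p₂ with components (cos φ cos λ, cos φ sin λ, sin φ).
The central angle between the endpoints is δ = arccos(p₁·p₂) ≈ 2.552 rad (146.2°).
Interpolate at f = 1/2 with slerp weights a = sin((1−f)δ)/sin δ ≈ 1.721, b = sin(fδ)/sin δ ≈ 1.721.
p = a·p₁ + b·p₂ ≈ (-0.442, -0.012, 0.897); φ = arcsin(p_z) ≈ 63.73°, λ = atan2(p_y, p_x) ≈ -178.45°.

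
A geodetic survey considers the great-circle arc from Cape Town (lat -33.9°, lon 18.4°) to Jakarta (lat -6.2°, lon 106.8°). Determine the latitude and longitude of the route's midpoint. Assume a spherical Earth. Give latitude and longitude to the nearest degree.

≈ lat -27°, lon 68°

From cos δ = sin φ₁ sin φ₂ + cos φ₁ cos φ₂ cos Δλ, the central angle is δ ≈ 1.487 rad (85.2°).
Interpolate at f = 1/2 with slerp weights a = sin((1−f)δ)/sin δ ≈ 0.679, b = sin(fδ)/sin δ ≈ 0.679.
p = a·p₁ + b·p₂ ≈ (0.340, 0.825, -0.452); φ = arcsin(p_z) ≈ -26.89°, λ = atan2(p_y, p_x) ≈ 67.60°.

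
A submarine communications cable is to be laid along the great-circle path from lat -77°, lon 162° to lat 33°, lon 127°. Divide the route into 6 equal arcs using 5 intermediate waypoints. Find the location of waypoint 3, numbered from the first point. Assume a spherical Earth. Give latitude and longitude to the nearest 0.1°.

The haversine formula gives a central angle δ ≈ 1.956 rad (112.1°) between the endpoints.
Interpolate at f = 3/6 with slerp weights a = sin((1−f)δ)/sin δ ≈ 0.895, b = sin(fδ)/sin δ ≈ 0.895.
p = a·p₁ + b·p₂ ≈ (-0.643, 0.662, -0.385); φ = arcsin(p_z) ≈ -22.63°, λ = atan2(p_y, p_x) ≈ 134.19°.

≈ lat -22.6°, lon 134.2°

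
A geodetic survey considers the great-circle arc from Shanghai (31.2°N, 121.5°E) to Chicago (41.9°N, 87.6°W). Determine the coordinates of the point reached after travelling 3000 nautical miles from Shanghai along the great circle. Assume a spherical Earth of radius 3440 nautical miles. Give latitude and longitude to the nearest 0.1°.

From cos δ = sin φ₁ sin φ₂ + cos φ₁ cos φ₂ cos Δλ, the central angle is δ ≈ 1.783 rad (102.1°). The total great-circle distance is δ·R ≈ 1.783 × 3440 ≈ 6133 nmi, so the target fraction is f = 3000/6133 ≈ 0.489.
Interpolate at f ≈ 0.489 with slerp weights a = sin((1−f)δ)/sin δ ≈ 0.808, b = sin(fδ)/sin δ ≈ 0.783.
p = a·p₁ + b·p₂ ≈ (-0.337, 0.007, 0.942); φ = arcsin(p_z) ≈ 70.32°, λ = atan2(p_y, p_x) ≈ 178.84°.

≈ 70.3°N, 178.8°E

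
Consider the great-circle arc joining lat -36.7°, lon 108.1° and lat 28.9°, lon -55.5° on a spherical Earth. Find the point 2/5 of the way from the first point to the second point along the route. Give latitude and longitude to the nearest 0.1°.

≈ lat -33.6°, lon 25.1°

Write both endpoints as unit vectors p₁, p₂ with components (cos φ cos λ, cos φ sin λ, sin φ).
The central angle between the endpoints is δ = arccos(p₁·p₂) ≈ 2.866 rad (164.2°).
Interpolate at f = 2/5 with slerp weights a = sin((1−f)δ)/sin δ ≈ 3.631, b = sin(fδ)/sin δ ≈ 3.345.
p = a·p₁ + b·p₂ ≈ (0.754, 0.353, -0.553); φ = arcsin(p_z) ≈ -33.58°, λ = atan2(p_y, p_x) ≈ 25.09°.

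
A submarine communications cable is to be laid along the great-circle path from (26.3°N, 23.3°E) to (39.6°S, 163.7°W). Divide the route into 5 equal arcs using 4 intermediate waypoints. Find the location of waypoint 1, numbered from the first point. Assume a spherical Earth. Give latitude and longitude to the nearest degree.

Write both endpoints as unit vectors p₁, p₂ with components (cos φ cos λ, cos φ sin λ, sin φ).
The central angle between the endpoints is δ = arccos(p₁·p₂) ≈ 2.888 rad (165.5°).
Interpolate at f = 1/5 with slerp weights a = sin((1−f)δ)/sin δ ≈ 2.945, b = sin(fδ)/sin δ ≈ 2.177.
p = a·p₁ + b·p₂ ≈ (0.815, 0.574, -0.083); φ = arcsin(p_z) ≈ -4.74°, λ = atan2(p_y, p_x) ≈ 35.14°.

≈ (5°S, 35°E)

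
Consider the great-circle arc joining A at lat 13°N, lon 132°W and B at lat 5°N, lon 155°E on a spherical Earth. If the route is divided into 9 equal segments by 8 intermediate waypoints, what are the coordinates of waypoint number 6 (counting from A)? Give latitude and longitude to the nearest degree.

≈ lat 9°N, lon 179°E

Convert each endpoint to a unit vector on the sphere (x = cos φ cos λ, y = cos φ sin λ, z = sin φ).
The central angle between the endpoints is δ = arccos(p₁·p₂) ≈ 1.263 rad (72.3°).
Interpolate at f = 6/9 with slerp weights a = sin((1−f)δ)/sin δ ≈ 0.429, b = sin(fδ)/sin δ ≈ 0.783.
p = a·p₁ + b·p₂ ≈ (-0.986, 0.019, 0.165); φ = arcsin(p_z) ≈ 9.48°, λ = atan2(p_y, p_x) ≈ 178.89°.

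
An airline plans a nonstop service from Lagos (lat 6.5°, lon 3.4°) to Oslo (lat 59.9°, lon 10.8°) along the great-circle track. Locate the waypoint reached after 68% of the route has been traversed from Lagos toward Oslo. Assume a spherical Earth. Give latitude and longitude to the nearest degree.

≈ lat 43°, lon 7°

Convert each endpoint to a unit vector on the sphere (x = cos φ cos λ, y = cos φ sin λ, z = sin φ).
The central angle between the endpoints is δ = arccos(p₁·p₂) ≈ 0.937 rad (53.7°).
Interpolate at f = 0.68 with slerp weights a = sin((1−f)δ)/sin δ ≈ 0.367, b = sin(fδ)/sin δ ≈ 0.738.
p = a·p₁ + b·p₂ ≈ (0.727, 0.091, 0.680); φ = arcsin(p_z) ≈ 42.86°, λ = atan2(p_y, p_x) ≈ 7.13°.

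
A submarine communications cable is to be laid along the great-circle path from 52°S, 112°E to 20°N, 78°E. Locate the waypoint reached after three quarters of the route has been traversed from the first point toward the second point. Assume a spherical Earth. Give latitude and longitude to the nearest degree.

≈ 2°N, 85°E

Write both endpoints as unit vectors p₁, p₂ with components (cos φ cos λ, cos φ sin λ, sin φ).
The central angle between the endpoints is δ = arccos(p₁·p₂) ≈ 1.359 rad (77.9°).
Interpolate at f = 3/4 with slerp weights a = sin((1−f)δ)/sin δ ≈ 0.341, b = sin(fδ)/sin δ ≈ 0.871.
p = a·p₁ + b·p₂ ≈ (0.092, 0.995, 0.029); φ = arcsin(p_z) ≈ 1.68°, λ = atan2(p_y, p_x) ≈ 84.74°.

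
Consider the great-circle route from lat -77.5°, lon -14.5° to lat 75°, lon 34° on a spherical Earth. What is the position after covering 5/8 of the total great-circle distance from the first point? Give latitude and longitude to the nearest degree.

From cos δ = sin φ₁ sin φ₂ + cos φ₁ cos φ₂ cos Δλ, the central angle is δ ≈ 2.704 rad (154.9°).
Interpolate at f = 5/8 with slerp weights a = sin((1−f)δ)/sin δ ≈ 2.005, b = sin(fδ)/sin δ ≈ 2.345.
p = a·p₁ + b·p₂ ≈ (0.923, 0.231, 0.307); φ = arcsin(p_z) ≈ 17.90°, λ = atan2(p_y, p_x) ≈ 14.03°.

≈ lat 18°, lon 14°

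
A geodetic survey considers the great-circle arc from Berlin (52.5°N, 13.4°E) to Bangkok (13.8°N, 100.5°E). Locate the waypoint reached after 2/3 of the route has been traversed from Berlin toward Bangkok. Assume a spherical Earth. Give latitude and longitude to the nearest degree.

Convert each endpoint to a unit vector on the sphere (x = cos φ cos λ, y = cos φ sin λ, z = sin φ).
The central angle between the endpoints is δ = arccos(p₁·p₂) ≈ 1.350 rad (77.3°).
Interpolate at f = 2/3 with slerp weights a = sin((1−f)δ)/sin δ ≈ 0.446, b = sin(fδ)/sin δ ≈ 0.803.
p = a·p₁ + b·p₂ ≈ (0.122, 0.829, 0.545); φ = arcsin(p_z) ≈ 33.03°, λ = atan2(p_y, p_x) ≈ 81.64°.

≈ (33°N, 82°E)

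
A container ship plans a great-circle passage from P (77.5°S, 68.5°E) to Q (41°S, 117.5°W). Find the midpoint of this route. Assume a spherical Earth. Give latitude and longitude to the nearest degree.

≈ (72°S, 120°W)

Write both endpoints as unit vectors p₁, p₂ with components (cos φ cos λ, cos φ sin λ, sin φ).
The central angle between the endpoints is δ = arccos(p₁·p₂) ≈ 1.072 rad (61.4°).
Interpolate at f = 1/2 with slerp weights a = sin((1−f)δ)/sin δ ≈ 0.582, b = sin(fδ)/sin δ ≈ 0.582.
p = a·p₁ + b·p₂ ≈ (-0.157, -0.272, -0.949); φ = arcsin(p_z) ≈ -71.70°, λ = atan2(p_y, p_x) ≈ -119.90°.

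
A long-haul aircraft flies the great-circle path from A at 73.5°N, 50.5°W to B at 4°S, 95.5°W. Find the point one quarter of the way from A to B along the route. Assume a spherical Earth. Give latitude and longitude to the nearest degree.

Convert each endpoint to a unit vector on the sphere (x = cos φ cos λ, y = cos φ sin λ, z = sin φ).
The central angle between the endpoints is δ = arccos(p₁·p₂) ≈ 1.437 rad (82.3°).
Interpolate at f = 1/4 with slerp weights a = sin((1−f)δ)/sin δ ≈ 0.889, b = sin(fδ)/sin δ ≈ 0.355.
p = a·p₁ + b·p₂ ≈ (0.127, -0.547, 0.827); φ = arcsin(p_z) ≈ 55.84°, λ = atan2(p_y, p_x) ≈ -76.96°.

≈ 56°N, 77°W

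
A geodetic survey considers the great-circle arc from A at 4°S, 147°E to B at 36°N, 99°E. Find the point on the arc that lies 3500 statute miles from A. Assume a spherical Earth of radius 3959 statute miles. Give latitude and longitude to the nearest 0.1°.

Write both endpoints as unit vectors p₁, p₂ with components (cos φ cos λ, cos φ sin λ, sin φ).
The central angle between the endpoints is δ = arccos(p₁·p₂) ≈ 1.048 rad (60.1°). The total great-circle distance is δ·R ≈ 1.048 × 3959 ≈ 4150 mi, so the target fraction is f = 3500/4150 ≈ 0.843.
Interpolate at f ≈ 0.843 with slerp weights a = sin((1−f)δ)/sin δ ≈ 0.189, b = sin(fδ)/sin δ ≈ 0.892.
p = a·p₁ + b·p₂ ≈ (-0.271, 0.816, 0.511); φ = arcsin(p_z) ≈ 30.75°, λ = atan2(p_y, p_x) ≈ 108.37°.

≈ 30.8°N, 108.4°E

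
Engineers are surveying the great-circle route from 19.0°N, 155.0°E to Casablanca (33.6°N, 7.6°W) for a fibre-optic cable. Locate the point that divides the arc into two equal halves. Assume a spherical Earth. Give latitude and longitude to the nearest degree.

Convert each endpoint to a unit vector on the sphere (x = cos φ cos λ, y = cos φ sin λ, z = sin φ).
The central angle between the endpoints is δ = arccos(p₁·p₂) ≈ 2.179 rad (124.8°).
Interpolate at f = 1/2 with slerp weights a = sin((1−f)δ)/sin δ ≈ 1.080, b = sin(fδ)/sin δ ≈ 1.080.
p = a·p₁ + b·p₂ ≈ (-0.034, 0.313, 0.949); φ = arcsin(p_z) ≈ 71.67°, λ = atan2(p_y, p_x) ≈ 96.18°.

≈ 72°N, 96°E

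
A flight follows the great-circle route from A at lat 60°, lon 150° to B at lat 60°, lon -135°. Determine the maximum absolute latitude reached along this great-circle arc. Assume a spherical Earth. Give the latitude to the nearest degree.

≈ 65°

The great circle lies in the plane with unit normal n̂ = (p₁ × p₂)/|p₁ × p₂|.
Here n̂_z ≈ +0.416; the vertex latitude is φ_max = arccos|n̂_z| ≈ 65.4°.
Check via Clairaut: cos φ_max = |cos φ₁| · sin C = cos(60.0°)·sin(56.4°) ≈ 0.416, again giving ≈ 65.4°.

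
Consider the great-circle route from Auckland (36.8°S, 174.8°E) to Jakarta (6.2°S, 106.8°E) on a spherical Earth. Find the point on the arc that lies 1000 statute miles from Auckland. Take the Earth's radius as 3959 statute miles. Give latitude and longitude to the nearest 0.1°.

≈ (33.4°S, 157.6°E)

Write both endpoints as unit vectors p₁, p₂ with components (cos φ cos λ, cos φ sin λ, sin φ).
The central angle between the endpoints is δ = arccos(p₁·p₂) ≈ 1.199 rad (68.7°). The total great-circle distance is δ·R ≈ 1.199 × 3959 ≈ 4749 mi, so the target fraction is f = 1000/4749 ≈ 0.211.
Interpolate at f ≈ 0.211 with slerp weights a = sin((1−f)δ)/sin δ ≈ 0.871, b = sin(fδ)/sin δ ≈ 0.268.
p = a·p₁ + b·p₂ ≈ (-0.772, 0.318, -0.551); φ = arcsin(p_z) ≈ -33.41°, λ = atan2(p_y, p_x) ≈ 157.57°.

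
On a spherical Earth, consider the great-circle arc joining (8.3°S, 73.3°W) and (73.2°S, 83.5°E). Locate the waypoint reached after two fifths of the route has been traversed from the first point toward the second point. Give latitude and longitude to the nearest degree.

≈ (47°S, 67°W)

From cos δ = sin φ₁ sin φ₂ + cos φ₁ cos φ₂ cos Δλ, the central angle is δ ≈ 1.696 rad (97.2°).
Interpolate at f = 2/5 with slerp weights a = sin((1−f)δ)/sin δ ≈ 0.857, b = sin(fδ)/sin δ ≈ 0.632.
p = a·p₁ + b·p₂ ≈ (0.265, -0.631, -0.729); φ = arcsin(p_z) ≈ -46.82°, λ = atan2(p_y, p_x) ≈ -67.26°.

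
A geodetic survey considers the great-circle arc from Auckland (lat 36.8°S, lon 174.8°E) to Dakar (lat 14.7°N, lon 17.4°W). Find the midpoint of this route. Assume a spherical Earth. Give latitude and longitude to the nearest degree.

Write both endpoints as unit vectors p₁, p₂ with components (cos φ cos λ, cos φ sin λ, sin φ).
The central angle between the endpoints is δ = arccos(p₁·p₂) ≈ 2.712 rad (155.4°).
Interpolate at f = 1/2 with slerp weights a = sin((1−f)δ)/sin δ ≈ 2.345, b = sin(fδ)/sin δ ≈ 2.345.
p = a·p₁ + b·p₂ ≈ (0.294, -0.508, -0.809); φ = arcsin(p_z) ≈ -54.05°, λ = atan2(p_y, p_x) ≈ -59.91°.

≈ lat 54°S, lon 60°W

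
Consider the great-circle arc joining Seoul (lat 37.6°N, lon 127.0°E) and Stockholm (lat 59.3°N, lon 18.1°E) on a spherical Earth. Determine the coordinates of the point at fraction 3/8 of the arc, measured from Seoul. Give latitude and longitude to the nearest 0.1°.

The haversine formula gives a central angle δ ≈ 1.166 rad (66.8°) between the endpoints.
Interpolate at f = 3/8 with slerp weights a = sin((1−f)δ)/sin δ ≈ 0.725, b = sin(fδ)/sin δ ≈ 0.461.
p = a·p₁ + b·p₂ ≈ (-0.122, 0.532, 0.838); φ = arcsin(p_z) ≈ 56.95°, λ = atan2(p_y, p_x) ≈ 102.92°.

≈ lat 57.0°N, lon 102.9°E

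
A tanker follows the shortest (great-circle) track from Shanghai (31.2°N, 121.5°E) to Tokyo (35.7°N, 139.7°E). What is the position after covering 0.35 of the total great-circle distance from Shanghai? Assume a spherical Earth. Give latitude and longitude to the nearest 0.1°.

Write both endpoints as unit vectors p₁, p₂ with components (cos φ cos λ, cos φ sin λ, sin φ).
The central angle between the endpoints is δ = arccos(p₁·p₂) ≈ 0.276 rad (15.8°).
Interpolate at f = 0.35 with slerp weights a = sin((1−f)δ)/sin δ ≈ 0.655, b = sin(fδ)/sin δ ≈ 0.354.
p = a·p₁ + b·p₂ ≈ (-0.512, 0.663, 0.546); φ = arcsin(p_z) ≈ 33.08°, λ = atan2(p_y, p_x) ≈ 127.65°.

≈ (33.1°N, 127.7°E)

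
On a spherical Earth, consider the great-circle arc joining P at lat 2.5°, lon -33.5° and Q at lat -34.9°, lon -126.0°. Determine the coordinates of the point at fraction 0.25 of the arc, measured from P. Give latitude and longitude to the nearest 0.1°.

≈ lat -10.7°, lon -52.9°

Write both endpoints as unit vectors p₁, p₂ with components (cos φ cos λ, cos φ sin λ, sin φ).
The central angle between the endpoints is δ = arccos(p₁·p₂) ≈ 1.632 rad (93.5°).
Interpolate at f = 0.25 with slerp weights a = sin((1−f)δ)/sin δ ≈ 0.942, b = sin(fδ)/sin δ ≈ 0.397.
p = a·p₁ + b·p₂ ≈ (0.593, -0.783, -0.186); φ = arcsin(p_z) ≈ -10.74°, λ = atan2(p_y, p_x) ≈ -52.85°.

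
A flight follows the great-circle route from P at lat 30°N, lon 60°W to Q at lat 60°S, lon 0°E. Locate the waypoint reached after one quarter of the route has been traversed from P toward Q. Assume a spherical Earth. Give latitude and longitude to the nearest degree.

≈ lat 7°N, lon 49°W

From cos δ = sin φ₁ sin φ₂ + cos φ₁ cos φ₂ cos Δλ, the central angle is δ ≈ 1.789 rad (102.5°).
Interpolate at f = 1/4 with slerp weights a = sin((1−f)δ)/sin δ ≈ 0.998, b = sin(fδ)/sin δ ≈ 0.443.
p = a·p₁ + b·p₂ ≈ (0.653, -0.748, 0.115); φ = arcsin(p_z) ≈ 6.61°, λ = atan2(p_y, p_x) ≈ -48.87°.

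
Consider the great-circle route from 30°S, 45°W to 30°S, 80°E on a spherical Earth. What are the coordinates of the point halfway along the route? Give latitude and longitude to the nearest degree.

The haversine formula gives a central angle δ ≈ 1.752 rad (100.4°) between the endpoints.
Interpolate at f = 1/2 with slerp weights a = sin((1−f)δ)/sin δ ≈ 0.781, b = sin(fδ)/sin δ ≈ 0.781.
p = a·p₁ + b·p₂ ≈ (0.596, 0.188, -0.781); φ = arcsin(p_z) ≈ -51.35°, λ = atan2(p_y, p_x) ≈ 17.50°.

≈ 51°S, 18°E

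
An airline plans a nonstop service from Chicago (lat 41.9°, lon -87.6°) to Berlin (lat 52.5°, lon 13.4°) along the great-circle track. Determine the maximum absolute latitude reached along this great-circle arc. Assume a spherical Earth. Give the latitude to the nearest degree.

The great circle lies in the plane with unit normal n̂ = (p₁ × p₂)/|p₁ × p₂|.
Here n̂_z ≈ +0.496; the vertex latitude is φ_max = arccos|n̂_z| ≈ 60.2°.
Check via Clairaut: cos φ_max = |cos φ₁| · sin C = cos(41.9°)·sin(41.8°) ≈ 0.496, again giving ≈ 60.2°.

≈ 60°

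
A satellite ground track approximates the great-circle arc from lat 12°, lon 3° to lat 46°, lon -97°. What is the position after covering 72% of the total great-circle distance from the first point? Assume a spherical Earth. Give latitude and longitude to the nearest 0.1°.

≈ lat 47.0°, lon -60.8°

The haversine formula gives a central angle δ ≈ 1.539 rad (88.2°) between the endpoints.
Interpolate at f = 0.72 with slerp weights a = sin((1−f)δ)/sin δ ≈ 0.418, b = sin(fδ)/sin δ ≈ 0.895.
p = a·p₁ + b·p₂ ≈ (0.332, -0.596, 0.731); φ = arcsin(p_z) ≈ 46.97°, λ = atan2(p_y, p_x) ≈ -60.84°.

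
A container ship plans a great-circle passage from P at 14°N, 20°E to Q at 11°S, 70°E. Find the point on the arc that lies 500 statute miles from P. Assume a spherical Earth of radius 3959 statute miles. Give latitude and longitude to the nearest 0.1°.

Write both endpoints as unit vectors p₁, p₂ with components (cos φ cos λ, cos φ sin λ, sin φ).
The central angle between the endpoints is δ = arccos(p₁·p₂) ≈ 0.969 rad (55.5°). The total great-circle distance is δ·R ≈ 0.969 × 3959 ≈ 3837 mi, so the target fraction is f = 500/3837 ≈ 0.130.
Interpolate at f ≈ 0.130 with slerp weights a = sin((1−f)δ)/sin δ ≈ 0.906, b = sin(fδ)/sin δ ≈ 0.153.
p = a·p₁ + b·p₂ ≈ (0.877, 0.441, 0.190); φ = arcsin(p_z) ≈ 10.95°, λ = atan2(p_y, p_x) ≈ 26.72°.

≈ 10.9°N, 26.7°E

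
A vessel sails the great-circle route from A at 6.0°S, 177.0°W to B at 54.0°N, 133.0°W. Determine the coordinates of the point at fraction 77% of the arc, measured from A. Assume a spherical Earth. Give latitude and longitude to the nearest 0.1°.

From cos δ = sin φ₁ sin φ₂ + cos φ₁ cos φ₂ cos Δλ, the central angle is δ ≈ 1.228 rad (70.4°).
Interpolate at f = 0.77 with slerp weights a = sin((1−f)δ)/sin δ ≈ 0.296, b = sin(fδ)/sin δ ≈ 0.861.
p = a·p₁ + b·p₂ ≈ (-0.639, -0.386, 0.666); φ = arcsin(p_z) ≈ 41.73°, λ = atan2(p_y, p_x) ≈ -148.90°.

≈ 41.7°N, 148.9°W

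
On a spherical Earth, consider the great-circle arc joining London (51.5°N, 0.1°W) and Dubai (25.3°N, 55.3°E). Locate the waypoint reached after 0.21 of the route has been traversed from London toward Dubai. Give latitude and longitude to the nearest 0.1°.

≈ 48.6°N, 15.4°E

Write both endpoints as unit vectors p₁, p₂ with components (cos φ cos λ, cos φ sin λ, sin φ).
The central angle between the endpoints is δ = arccos(p₁·p₂) ≈ 0.858 rad (49.2°).
Interpolate at f = 0.21 with slerp weights a = sin((1−f)δ)/sin δ ≈ 0.829, b = sin(fδ)/sin δ ≈ 0.237.
p = a·p₁ + b·p₂ ≈ (0.638, 0.175, 0.750); φ = arcsin(p_z) ≈ 48.58°, λ = atan2(p_y, p_x) ≈ 15.35°.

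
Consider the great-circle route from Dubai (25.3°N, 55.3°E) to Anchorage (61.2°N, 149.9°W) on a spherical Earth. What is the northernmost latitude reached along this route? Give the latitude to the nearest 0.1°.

The great circle lies in the plane with unit normal n̂ = (p₁ × p₂)/|p₁ × p₂|.
Here n̂_z ≈ +0.185; the vertex latitude is φ_max = arccos|n̂_z| ≈ 79.3°.
Check via Clairaut: cos φ_max = |cos φ₁| · sin C = cos(25.3°)·sin(11.8°) ≈ 0.185, again giving ≈ 79.3°.

≈ 79.3°N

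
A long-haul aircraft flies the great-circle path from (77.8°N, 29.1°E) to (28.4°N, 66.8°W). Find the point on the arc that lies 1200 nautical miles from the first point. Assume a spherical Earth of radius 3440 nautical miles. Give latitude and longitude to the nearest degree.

≈ (69°N, 40°W)

The haversine formula gives a central angle δ ≈ 1.109 rad (63.5°) between the endpoints. The total great-circle distance is δ·R ≈ 1.109 × 3440 ≈ 3814 nmi, so the target fraction is f = 1200/3814 ≈ 0.315.
Interpolate at f ≈ 0.315 with slerp weights a = sin((1−f)δ)/sin δ ≈ 0.770, b = sin(fδ)/sin δ ≈ 0.382.
p = a·p₁ + b·p₂ ≈ (0.274, -0.230, 0.934); φ = arcsin(p_z) ≈ 69.03°, λ = atan2(p_y, p_x) ≈ -39.92°.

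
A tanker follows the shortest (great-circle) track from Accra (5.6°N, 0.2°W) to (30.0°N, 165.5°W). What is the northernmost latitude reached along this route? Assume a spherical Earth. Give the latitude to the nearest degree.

≈ 69°N

The great circle lies in the plane with unit normal n̂ = (p₁ × p₂)/|p₁ × p₂|.
Here n̂_z ≈ -0.353; the vertex latitude is φ_max = arccos|n̂_z| ≈ 69.3°.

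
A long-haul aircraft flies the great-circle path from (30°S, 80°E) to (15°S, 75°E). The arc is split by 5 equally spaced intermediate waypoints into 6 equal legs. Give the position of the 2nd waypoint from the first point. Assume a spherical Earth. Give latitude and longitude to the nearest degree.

From cos δ = sin φ₁ sin φ₂ + cos φ₁ cos φ₂ cos Δλ, the central angle is δ ≈ 0.274 rad (15.7°).
Interpolate at f = 2/6 with slerp weights a = sin((1−f)δ)/sin δ ≈ 0.671, b = sin(fδ)/sin δ ≈ 0.337.
p = a·p₁ + b·p₂ ≈ (0.185, 0.887, -0.423); φ = arcsin(p_z) ≈ -25.02°, λ = atan2(p_y, p_x) ≈ 78.21°.

≈ (25°S, 78°E)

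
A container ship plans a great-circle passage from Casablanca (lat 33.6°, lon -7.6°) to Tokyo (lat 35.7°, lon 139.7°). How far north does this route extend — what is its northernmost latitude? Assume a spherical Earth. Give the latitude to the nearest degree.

The great circle lies in the plane with unit normal n̂ = (p₁ × p₂)/|p₁ × p₂|.
Here n̂_z ≈ +0.377; the vertex latitude is φ_max = arccos|n̂_z| ≈ 67.9°.
Check via Clairaut: cos φ_max = |cos φ₁| · sin C = cos(33.6°)·sin(26.9°) ≈ 0.377, again giving ≈ 67.9°.

≈ 68°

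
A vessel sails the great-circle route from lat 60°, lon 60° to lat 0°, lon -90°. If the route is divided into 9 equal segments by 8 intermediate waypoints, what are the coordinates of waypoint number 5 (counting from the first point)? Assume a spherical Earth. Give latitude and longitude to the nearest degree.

≈ lat 49°, lon -71°

Write both endpoints as unit vectors p₁, p₂ with components (cos φ cos λ, cos φ sin λ, sin φ).
The central angle between the endpoints is δ = arccos(p₁·p₂) ≈ 2.019 rad (115.7°).
Interpolate at f = 5/9 with slerp weights a = sin((1−f)δ)/sin δ ≈ 0.867, b = sin(fδ)/sin δ ≈ 0.999.
p = a·p₁ + b·p₂ ≈ (0.217, -0.624, 0.751); φ = arcsin(p_z) ≈ 48.67°, λ = atan2(p_y, p_x) ≈ -70.84°.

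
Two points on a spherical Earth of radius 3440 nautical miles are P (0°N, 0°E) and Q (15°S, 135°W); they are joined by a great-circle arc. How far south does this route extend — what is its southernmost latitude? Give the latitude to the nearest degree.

≈ 21°S

The great circle lies in the plane with unit normal n̂ = (p₁ × p₂)/|p₁ × p₂|.
Here n̂_z ≈ -0.935; the vertex latitude is φ_max = arccos|n̂_z| ≈ 20.8°.
Check via Clairaut: cos φ_max = |cos φ₁| · sin C = cos(0.0°)·sin(110.8°) ≈ 0.935, again giving ≈ 20.8°.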